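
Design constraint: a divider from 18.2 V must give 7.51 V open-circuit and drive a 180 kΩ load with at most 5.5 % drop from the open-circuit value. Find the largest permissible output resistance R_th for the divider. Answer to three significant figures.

R_th ≤ 10.5 kΩ

Loading drop = R_th/(R_th + R_L) ≤ 0.0550, so R_th ≤ R_L · ε/(1−ε) = 180 kΩ × 0.0550/0.9450 = 10.5 kΩ.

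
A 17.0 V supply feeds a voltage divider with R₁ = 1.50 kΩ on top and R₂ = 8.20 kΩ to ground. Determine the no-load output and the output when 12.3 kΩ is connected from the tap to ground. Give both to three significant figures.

Open-circuit: V = 17.0 × 8.20/(1.50 + 8.20) = 14.4 V.
With the load, R₂ becomes R₂‖R_L = 4.920 kΩ, so V = 17.0 × 4.920/6.420 = 13.0 V.

Unloaded: 14.4 V; loaded: 13.0 V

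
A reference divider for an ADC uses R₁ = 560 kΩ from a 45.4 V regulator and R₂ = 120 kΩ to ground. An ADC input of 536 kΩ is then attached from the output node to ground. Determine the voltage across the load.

The load sits in parallel with R₂: R₂‖R_L = (120 × 536) / (120 + 536) = 98.05 kΩ.
V_out = 45.4 × 98.05 / (560 + 98.05) = 45.4 × 98.05/658.0 = 6.76 V.
(Unloaded it would have been 8.01 V.)

V_out ≈ 6.76 V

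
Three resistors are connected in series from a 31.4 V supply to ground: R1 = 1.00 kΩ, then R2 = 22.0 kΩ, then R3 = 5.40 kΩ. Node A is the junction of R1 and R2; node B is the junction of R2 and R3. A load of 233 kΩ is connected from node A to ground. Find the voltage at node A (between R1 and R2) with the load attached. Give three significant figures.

V ≈ 30.2 V

Below node A the series string R2+R3 = 27.40 kΩ sits in parallel with the 233 kΩ load: 24.52 kΩ.
V_A = 31.4 × 24.52/(1.00 + 24.52) = 30.2 V.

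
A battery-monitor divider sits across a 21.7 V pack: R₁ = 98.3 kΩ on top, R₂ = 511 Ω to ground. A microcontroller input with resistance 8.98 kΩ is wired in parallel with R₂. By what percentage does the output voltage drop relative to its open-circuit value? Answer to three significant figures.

The divider's output (Thévenin) resistance is R₁‖R₂ = 508.4 Ω.
Fractional drop under load = R_th/(R_th + R_L) = 508.4 / (508.4 + 8980) = 0.05358.
So the output falls by 5.36 %.

5.36 %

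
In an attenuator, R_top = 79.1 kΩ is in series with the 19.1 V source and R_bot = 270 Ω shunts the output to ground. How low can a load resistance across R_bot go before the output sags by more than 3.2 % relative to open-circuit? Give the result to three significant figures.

R_L(min) ≈ 8.14 kΩ

Output resistance R_th = R_top‖R_bot = (79100 × 270)/79370 = 269.1 Ω.
The fractional drop is R_th/(R_th + R_L); requiring this ≤ 0.0320 gives R_L ≥ R_th(1/0.0320 − 1) = 269.1 × 30.25 = 8.14 kΩ.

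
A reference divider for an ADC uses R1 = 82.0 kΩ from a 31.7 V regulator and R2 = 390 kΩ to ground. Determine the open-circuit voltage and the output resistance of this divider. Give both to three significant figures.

V_th is the open-circuit tap voltage: 31.7 × 390/(82.0 + 390) = 26.2 V.
With the supply zeroed, R1 and R2 appear in parallel from the tap: R_th = R1‖R2 = (82.0 × 390)/472.0 = 67.8 kΩ.

V_th = 26.2 V, R_th = 67.8 kΩ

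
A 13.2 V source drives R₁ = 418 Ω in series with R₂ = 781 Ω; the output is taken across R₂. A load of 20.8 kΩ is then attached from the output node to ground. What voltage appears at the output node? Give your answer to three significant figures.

V_out ≈ 8.49 V

The load sits in parallel with R₂: R₂‖R_L = (781 × 20800) / (781 + 20800) = 752.7 Ω.
V_out = 13.2 × 752.7 / (418 + 752.7) = 13.2 × 752.7/1171 = 8.49 V.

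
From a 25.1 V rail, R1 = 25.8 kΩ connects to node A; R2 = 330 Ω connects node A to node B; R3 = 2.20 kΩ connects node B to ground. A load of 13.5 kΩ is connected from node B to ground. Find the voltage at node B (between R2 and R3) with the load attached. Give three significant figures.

At node B, R3 is in parallel with the load: R3‖R_L = 1892 Ω.
Below node A the resistance is R2 + (R3‖R_L) = 2222 Ω, so V_A = 25.1 × 2222/28020 = 1.990 V.
Then V_B = V_A × (R3‖R_L)/(R2 + R3‖R_L) = 1.990 × 1892/2222 = 1.69 V.

V ≈ 1.69 V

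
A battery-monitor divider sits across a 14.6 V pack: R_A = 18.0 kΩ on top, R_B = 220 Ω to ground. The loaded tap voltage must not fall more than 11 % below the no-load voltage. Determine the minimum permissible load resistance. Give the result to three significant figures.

Output resistance R_th = R_A‖R_B = (18000 × 220)/18220 = 217.3 Ω.
The fractional drop is R_th/(R_th + R_L); requiring this ≤ 0.110 gives R_L ≥ R_th(1/0.110 − 1) = 217.3 × 8.091 = 1.76 kΩ.

R_L(min) ≈ 1.76 kΩ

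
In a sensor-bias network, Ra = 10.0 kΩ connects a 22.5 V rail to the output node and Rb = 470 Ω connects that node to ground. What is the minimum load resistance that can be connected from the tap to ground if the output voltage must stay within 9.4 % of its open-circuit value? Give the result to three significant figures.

R_L(min) ≈ 4.33 kΩ

Output resistance R_th = Ra‖Rb = (10000 × 470)/10470 = 448.9 Ω.
The fractional drop is R_th/(R_th + R_L); requiring this ≤ 0.0940 gives R_L ≥ R_th(1/0.0940 − 1) = 448.9 × 9.638 = 4.33 kΩ.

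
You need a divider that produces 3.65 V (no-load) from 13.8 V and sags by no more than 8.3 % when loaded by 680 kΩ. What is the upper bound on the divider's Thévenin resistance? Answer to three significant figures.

R_th ≤ 61.5 kΩ

Loading drop = R_th/(R_th + R_L) ≤ 0.0830, so R_th ≤ R_L · ε/(1−ε) = 680 kΩ × 0.0830/0.9170 = 61.5 kΩ.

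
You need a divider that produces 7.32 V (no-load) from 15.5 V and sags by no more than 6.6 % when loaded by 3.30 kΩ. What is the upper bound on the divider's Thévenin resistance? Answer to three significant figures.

R_th ≤ 233 Ω

Loading drop = R_th/(R_th + R_L) ≤ 0.0660, so R_th ≤ R_L · ε/(1−ε) = 3.30 kΩ × 0.0660/0.9340 = 233 Ω.
(Any R1, R2 with R2/(R1+R2) = 0.472 and R1‖R2 ≤ 233 Ω will meet the spec.)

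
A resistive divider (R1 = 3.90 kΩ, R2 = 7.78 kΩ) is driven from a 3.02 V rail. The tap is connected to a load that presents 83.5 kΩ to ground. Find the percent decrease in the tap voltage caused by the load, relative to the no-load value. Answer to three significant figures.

The divider's output (Thévenin) resistance is R1‖R2 = 2.598 kΩ.
Fractional drop under load = R_th/(R_th + R_L) = 2.598 / (2.598 + 83.5) = 0.03017.
So the output falls by 3.02 %.

3.02 %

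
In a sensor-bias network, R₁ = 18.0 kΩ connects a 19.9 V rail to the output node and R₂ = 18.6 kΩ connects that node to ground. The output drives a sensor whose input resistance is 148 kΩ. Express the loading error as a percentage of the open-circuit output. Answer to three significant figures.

5.82 %

The divider's output (Thévenin) resistance is R₁‖R₂ = 9.148 kΩ.
Fractional drop under load = R_th/(R_th + R_L) = 9.148 / (9.148 + 148) = 0.05821.
So the output falls by 5.82 %.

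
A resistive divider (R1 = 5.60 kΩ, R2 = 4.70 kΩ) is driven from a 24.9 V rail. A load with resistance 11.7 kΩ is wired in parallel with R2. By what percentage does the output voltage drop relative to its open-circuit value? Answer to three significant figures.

Unloaded V = 24.9 × 4.70/10.30 = 11.36 V.
Loaded: R2‖R_L = 3.353 kΩ, giving V = 24.9 × 3.353/8.953 = 9.325 V.
Drop = (11.36 − 9.325) / 11.36 = 17.9 %.

17.9 %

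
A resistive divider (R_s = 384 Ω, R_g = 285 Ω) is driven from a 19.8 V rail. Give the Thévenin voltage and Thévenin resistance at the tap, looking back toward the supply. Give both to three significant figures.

V_th is the open-circuit tap voltage: 19.8 × 285/(384 + 285) = 8.43 V.
With the supply zeroed, R_s and R_g appear in parallel from the tap: R_th = R_s‖R_g = (384 × 285)/669.0 = 164 Ω.

V_th = 8.43 V, R_th = 164 Ω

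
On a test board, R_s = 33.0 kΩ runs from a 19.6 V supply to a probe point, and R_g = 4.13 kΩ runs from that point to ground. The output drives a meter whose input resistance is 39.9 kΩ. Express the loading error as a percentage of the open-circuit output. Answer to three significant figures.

8.42 %

The divider's output (Thévenin) resistance is R_s‖R_g = 3.671 kΩ.
Fractional drop under load = R_th/(R_th + R_L) = 3.671 / (3.671 + 39.9) = 0.08425.
So the output falls by 8.42 %.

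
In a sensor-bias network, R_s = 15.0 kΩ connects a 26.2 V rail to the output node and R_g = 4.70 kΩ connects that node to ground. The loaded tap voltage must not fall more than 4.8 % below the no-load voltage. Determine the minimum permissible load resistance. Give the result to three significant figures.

Output resistance R_th = R_s‖R_g = (15.0 × 4.70)/19.70 = 3.579 kΩ.
The fractional drop is R_th/(R_th + R_L); requiring this ≤ 0.0480 gives R_L ≥ R_th(1/0.0480 − 1) = 3.579 × 19.83 = 71.0 kΩ.

R_L(min) ≈ 71.0 kΩ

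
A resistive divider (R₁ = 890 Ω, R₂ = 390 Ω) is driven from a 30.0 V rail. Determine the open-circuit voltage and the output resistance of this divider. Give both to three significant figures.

V_th is the open-circuit tap voltage: 30.0 × 390/(890 + 390) = 9.14 V.
With the supply zeroed, R₁ and R₂ appear in parallel from the tap: R_th = R₁‖R₂ = (890 × 390)/1280 = 271 Ω.

V_th = 9.14 V, R_th = 271 Ω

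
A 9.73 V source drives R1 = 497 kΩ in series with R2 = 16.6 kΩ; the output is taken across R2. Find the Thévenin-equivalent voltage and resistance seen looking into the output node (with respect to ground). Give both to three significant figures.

V_th is the open-circuit tap voltage: 9.73 × 16.6/(497 + 16.6) = 0.314 V.
With the supply zeroed, R1 and R2 appear in parallel from the tap: R_th = R1‖R2 = (497 × 16.6)/513.6 = 16.1 kΩ.

V_th = 0.314 V, R_th = 16.1 kΩ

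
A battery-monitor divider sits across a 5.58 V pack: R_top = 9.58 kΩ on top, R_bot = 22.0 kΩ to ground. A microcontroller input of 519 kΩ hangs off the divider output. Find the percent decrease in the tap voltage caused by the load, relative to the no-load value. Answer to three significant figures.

1.27 %

The divider's output (Thévenin) resistance is R_top‖R_bot = 6.674 kΩ.
Fractional drop under load = R_th/(R_th + R_L) = 6.674 / (6.674 + 519) = 0.01270.
So the output falls by 1.27 %.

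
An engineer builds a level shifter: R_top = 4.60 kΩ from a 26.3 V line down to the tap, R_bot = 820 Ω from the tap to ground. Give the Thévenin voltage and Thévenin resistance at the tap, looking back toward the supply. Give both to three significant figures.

V_th = 3.98 V, R_th = 696 Ω

V_th is the open-circuit tap voltage: 26.3 × 820/(4600 + 820) = 3.98 V.
With the supply zeroed, R_top and R_bot appear in parallel from the tap: R_th = R_top‖R_bot = (4600 × 820)/5420 = 696 Ω.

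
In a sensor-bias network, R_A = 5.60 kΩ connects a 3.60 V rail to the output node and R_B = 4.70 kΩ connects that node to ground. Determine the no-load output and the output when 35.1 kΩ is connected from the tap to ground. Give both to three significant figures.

Open-circuit: V = 3.60 × 4.70/(5.60 + 4.70) = 1.64 V.
With the load, R_B becomes R_B‖R_L = 4.145 kΩ, so V = 3.60 × 4.145/9.745 = 1.53 V.

Unloaded: 1.64 V; loaded: 1.53 V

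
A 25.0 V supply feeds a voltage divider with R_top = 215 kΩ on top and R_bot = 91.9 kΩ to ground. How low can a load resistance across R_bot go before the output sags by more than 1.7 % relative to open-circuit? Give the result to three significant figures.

Output resistance R_th = R_top‖R_bot = (215 × 91.9)/306.9 = 64.38 kΩ.
The fractional drop is R_th/(R_th + R_L); requiring this ≤ 0.0170 gives R_L ≥ R_th(1/0.0170 − 1) = 64.38 × 57.82 = 3.72 MΩ.

R_L(min) ≈ 3.72 MΩ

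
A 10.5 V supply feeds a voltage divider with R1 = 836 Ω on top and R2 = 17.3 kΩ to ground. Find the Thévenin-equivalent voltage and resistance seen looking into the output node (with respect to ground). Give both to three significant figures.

V_th is the open-circuit tap voltage: 10.5 × 17300/(836 + 17300) = 10.0 V.
With the supply zeroed, R1 and R2 appear in parallel from the tap: R_th = R1‖R2 = (836 × 17300)/18140 = 797 Ω.

V_th = 10.0 V, R_th = 797 Ω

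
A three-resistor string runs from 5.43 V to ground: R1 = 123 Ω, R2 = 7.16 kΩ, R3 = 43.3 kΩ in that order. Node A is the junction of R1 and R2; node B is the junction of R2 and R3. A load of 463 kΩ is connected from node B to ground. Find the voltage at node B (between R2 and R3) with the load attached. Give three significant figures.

V ≈ 4.59 V

At node B, R3 is in parallel with the load: R3‖R_L = 39600 Ω.
Below node A the resistance is R2 + (R3‖R_L) = 46760 Ω, so V_A = 5.43 × 46760/46880 = 5.416 V.
Then V_B = V_A × (R3‖R_L)/(R2 + R3‖R_L) = 5.416 × 39600/46760 = 4.59 V.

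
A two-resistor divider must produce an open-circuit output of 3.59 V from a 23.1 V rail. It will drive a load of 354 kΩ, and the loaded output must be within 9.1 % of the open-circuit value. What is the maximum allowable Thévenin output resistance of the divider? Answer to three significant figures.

R_th ≤ 35.4 kΩ

Loading drop = R_th/(R_th + R_L) ≤ 0.0910, so R_th ≤ R_L · ε/(1−ε) = 354 kΩ × 0.0910/0.9090 = 35.4 kΩ.
(Any R1, R2 with R2/(R1+R2) = 0.155 and R1‖R2 ≤ 35.4 kΩ will meet the spec.)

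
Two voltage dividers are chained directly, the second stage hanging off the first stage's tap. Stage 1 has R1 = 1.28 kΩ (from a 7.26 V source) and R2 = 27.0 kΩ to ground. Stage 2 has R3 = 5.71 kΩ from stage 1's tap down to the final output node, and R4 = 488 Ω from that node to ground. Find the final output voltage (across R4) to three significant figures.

Stage 2 presents R3+R4 = 6198 Ω as a load on stage 1's tap.
Stage 1's lower leg becomes R2‖(R3+R4) = 5041 Ω, so V_mid = 7.26 × 5041/6321 = 5.790 V.
Stage 2 is itself unloaded: V_out = V_mid × R4/(R3+R4) = 5.790 × 488/6198 = 0.456 V.

V_out ≈ 0.456 V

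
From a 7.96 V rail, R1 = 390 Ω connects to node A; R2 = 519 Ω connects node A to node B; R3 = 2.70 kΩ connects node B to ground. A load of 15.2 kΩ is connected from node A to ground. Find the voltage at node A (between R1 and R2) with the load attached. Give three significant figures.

V ≈ 6.94 V

Below node A the series string R2+R3 = 3219 Ω sits in parallel with the 15200 Ω load: 2656 Ω.
V_A = 7.96 × 2656/(390 + 2656) = 6.94 V.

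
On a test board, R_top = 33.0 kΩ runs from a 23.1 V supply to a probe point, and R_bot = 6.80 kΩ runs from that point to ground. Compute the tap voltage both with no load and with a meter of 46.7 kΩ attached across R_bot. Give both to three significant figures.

Open-circuit: V = 23.1 × 6.80/(33.0 + 6.80) = 3.95 V.
With the load, R_bot becomes R_bot‖R_L = 5.936 kΩ, so V = 23.1 × 5.936/38.94 = 3.52 V.

Unloaded: 3.95 V; loaded: 3.52 V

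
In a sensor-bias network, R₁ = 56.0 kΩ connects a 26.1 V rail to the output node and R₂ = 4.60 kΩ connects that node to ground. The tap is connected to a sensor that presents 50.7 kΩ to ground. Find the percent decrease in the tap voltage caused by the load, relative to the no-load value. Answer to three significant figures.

7.74 %

The divider's output (Thévenin) resistance is R₁‖R₂ = 4.251 kΩ.
Fractional drop under load = R_th/(R_th + R_L) = 4.251 / (4.251 + 50.7) = 0.07736.
So the output falls by 7.74 %.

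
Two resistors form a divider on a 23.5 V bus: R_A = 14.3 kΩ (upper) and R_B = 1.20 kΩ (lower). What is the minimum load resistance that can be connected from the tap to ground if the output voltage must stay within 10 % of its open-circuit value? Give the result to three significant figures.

Output resistance R_th = R_A‖R_B = (14.3 × 1.20)/15.50 = 1.107 kΩ.
The fractional drop is R_th/(R_th + R_L); requiring this ≤ 0.100 gives R_L ≥ R_th(1/0.100 − 1) = 1.107 × 9.000 = 9.96 kΩ.

R_L(min) ≈ 9.96 kΩ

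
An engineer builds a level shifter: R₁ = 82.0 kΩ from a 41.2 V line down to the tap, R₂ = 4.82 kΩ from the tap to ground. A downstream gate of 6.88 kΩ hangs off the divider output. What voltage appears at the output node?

V_out ≈ 1.38 V

The load sits in parallel with R₂: R₂‖R_L = (4.82 × 6.88) / (4.82 + 6.88) = 2.834 kΩ.
V_out = 41.2 × 2.834 / (82.0 + 2.834) = 41.2 × 2.834/84.83 = 1.38 V.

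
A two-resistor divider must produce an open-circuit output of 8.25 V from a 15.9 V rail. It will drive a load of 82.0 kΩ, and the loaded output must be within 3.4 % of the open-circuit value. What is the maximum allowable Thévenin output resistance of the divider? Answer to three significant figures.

Loading drop = R_th/(R_th + R_L) ≤ 0.0340, so R_th ≤ R_L · ε/(1−ε) = 82.0 kΩ × 0.0340/0.9660 = 2.89 kΩ.
(Any R1, R2 with R2/(R1+R2) = 0.519 and R1‖R2 ≤ 2.89 kΩ will meet the spec.)

R_th ≤ 2.89 kΩ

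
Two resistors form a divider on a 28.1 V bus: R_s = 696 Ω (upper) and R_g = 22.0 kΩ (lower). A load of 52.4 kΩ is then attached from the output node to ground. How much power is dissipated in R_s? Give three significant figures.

P ≈ 2.10 mW

Total resistance from the source is R_s + (R_g‖R_L) = 16190 Ω, so I = 28.1/16190 Ω = 1.736 mA.
P = I²·R_s = (1.736 mA)² × 696 Ω = 2.10 mW.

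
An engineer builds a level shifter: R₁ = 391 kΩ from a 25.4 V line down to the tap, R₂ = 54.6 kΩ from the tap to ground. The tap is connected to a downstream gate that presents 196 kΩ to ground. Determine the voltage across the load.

V_out ≈ 2.50 V

The load sits in parallel with R₂: R₂‖R_L = (54.6 × 196) / (54.6 + 196) = 42.70 kΩ.
V_out = 25.4 × 42.70 / (391 + 42.70) = 25.4 × 42.70/433.7 = 2.50 V.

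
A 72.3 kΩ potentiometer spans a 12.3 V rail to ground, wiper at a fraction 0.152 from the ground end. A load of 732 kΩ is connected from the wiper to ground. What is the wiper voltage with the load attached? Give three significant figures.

The wiper splits the pot into (1−α)R = 61.31 kΩ above and αR = 10.99 kΩ below.
Lower section ‖ load = 10.83 kΩ.
V_wiper = 12.3 × 10.83/(61.31 + 10.83) = 1.85 V.

V ≈ 1.85 V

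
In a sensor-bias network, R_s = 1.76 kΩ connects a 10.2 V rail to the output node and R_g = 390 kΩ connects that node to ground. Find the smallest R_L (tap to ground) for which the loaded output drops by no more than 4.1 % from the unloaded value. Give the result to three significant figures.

R_L(min) ≈ 41.0 kΩ

Output resistance R_th = R_s‖R_g = (1.76 × 390)/391.8 = 1.752 kΩ.
The fractional drop is R_th/(R_th + R_L); requiring this ≤ 0.0410 gives R_L ≥ R_th(1/0.0410 − 1) = 1.752 × 23.39 = 41.0 kΩ.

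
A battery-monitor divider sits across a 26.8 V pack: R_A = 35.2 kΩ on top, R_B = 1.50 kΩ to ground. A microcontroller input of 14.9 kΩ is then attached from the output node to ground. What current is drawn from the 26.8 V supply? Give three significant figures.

I ≈ 0.733 mA

R_B‖R_L = 1.363 kΩ, so the source sees R_A + R_B‖R_L = 36.56 kΩ.
I = 26.8 V / 36.56 kΩ = 0.733 mA.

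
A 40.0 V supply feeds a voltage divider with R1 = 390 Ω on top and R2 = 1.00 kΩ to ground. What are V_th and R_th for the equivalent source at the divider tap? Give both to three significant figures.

V_th = 28.8 V, R_th = 281 Ω

V_th is the open-circuit tap voltage: 40.0 × 1000/(390 + 1000) = 28.8 V.
With the supply zeroed, R1 and R2 appear in parallel from the tap: R_th = R1‖R2 = (390 × 1000)/1390 = 281 Ω.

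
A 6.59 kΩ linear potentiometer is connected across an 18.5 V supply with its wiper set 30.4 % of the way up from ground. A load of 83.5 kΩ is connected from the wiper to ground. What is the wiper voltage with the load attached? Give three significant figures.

The wiper splits the pot into (1−α)R = 4.587 kΩ above and αR = 2.003 kΩ below.
Lower section ‖ load = 1.956 kΩ.
V_wiper = 18.5 × 1.956/(4.587 + 1.956) = 5.53 V.

V ≈ 5.53 V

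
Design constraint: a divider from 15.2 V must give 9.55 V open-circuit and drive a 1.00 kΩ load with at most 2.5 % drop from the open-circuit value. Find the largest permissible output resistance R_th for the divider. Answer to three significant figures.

Loading drop = R_th/(R_th + R_L) ≤ 0.0250, so R_th ≤ R_L · ε/(1−ε) = 1.00 kΩ × 0.0250/0.9750 = 25.6 Ω.
(Any R1, R2 with R2/(R1+R2) = 0.628 and R1‖R2 ≤ 25.6 Ω will meet the spec.)

R_th ≤ 25.6 Ω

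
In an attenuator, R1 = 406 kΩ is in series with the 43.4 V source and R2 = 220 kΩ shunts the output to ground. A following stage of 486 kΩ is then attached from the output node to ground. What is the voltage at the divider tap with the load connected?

The load sits in parallel with R2: R2‖R_L = (220 × 486) / (220 + 486) = 151.4 kΩ.
V_out = 43.4 × 151.4 / (406 + 151.4) = 43.4 × 151.4/557.4 = 11.8 V.

V_out ≈ 11.8 V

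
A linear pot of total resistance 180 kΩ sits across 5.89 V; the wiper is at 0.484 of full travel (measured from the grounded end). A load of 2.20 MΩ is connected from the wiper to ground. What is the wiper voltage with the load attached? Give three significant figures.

The wiper splits the pot into (1−α)R = 92.88 kΩ above and αR = 87.12 kΩ below.
Lower section ‖ load = 83.80 kΩ.
V_wiper = 5.89 × 83.80/(92.88 + 83.80) = 2.79 V.

V ≈ 2.79 V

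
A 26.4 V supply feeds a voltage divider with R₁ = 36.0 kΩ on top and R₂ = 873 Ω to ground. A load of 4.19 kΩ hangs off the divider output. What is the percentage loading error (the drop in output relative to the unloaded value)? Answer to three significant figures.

16.9 %

The divider's output (Thévenin) resistance is R₁‖R₂ = 852.3 Ω.
Fractional drop under load = R_th/(R_th + R_L) = 852.3 / (852.3 + 4190) = 0.1690.
So the output falls by 16.9 %.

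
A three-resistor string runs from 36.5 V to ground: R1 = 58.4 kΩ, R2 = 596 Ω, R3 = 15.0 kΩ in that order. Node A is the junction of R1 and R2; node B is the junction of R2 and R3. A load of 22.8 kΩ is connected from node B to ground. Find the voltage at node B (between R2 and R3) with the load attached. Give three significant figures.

V ≈ 4.85 V

At node B, R3 is in parallel with the load: R3‖R_L = 9048 Ω.
Below node A the resistance is R2 + (R3‖R_L) = 9644 Ω, so V_A = 36.5 × 9644/68040 = 5.173 V.
Then V_B = V_A × (R3‖R_L)/(R2 + R3‖R_L) = 5.173 × 9048/9644 = 4.85 V.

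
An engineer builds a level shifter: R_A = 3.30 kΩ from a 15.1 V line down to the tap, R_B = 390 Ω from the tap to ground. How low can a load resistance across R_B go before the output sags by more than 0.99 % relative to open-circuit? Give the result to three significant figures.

Output resistance R_th = R_A‖R_B = (3300 × 390)/3690 = 348.8 Ω.
The fractional drop is R_th/(R_th + R_L); requiring this ≤ 0.00990 gives R_L ≥ R_th(1/0.00990 − 1) = 348.8 × 100.0 = 34.9 kΩ.

R_L(min) ≈ 34.9 kΩ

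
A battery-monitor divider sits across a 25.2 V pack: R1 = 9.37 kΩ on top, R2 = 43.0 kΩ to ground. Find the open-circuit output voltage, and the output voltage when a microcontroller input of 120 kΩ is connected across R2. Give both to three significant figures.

Open-circuit: V = 25.2 × 43.0/(9.37 + 43.0) = 20.7 V.
With the load, R2 becomes R2‖R_L = 31.66 kΩ, so V = 25.2 × 31.66/41.03 = 19.4 V.

Unloaded: 20.7 V; loaded: 19.4 V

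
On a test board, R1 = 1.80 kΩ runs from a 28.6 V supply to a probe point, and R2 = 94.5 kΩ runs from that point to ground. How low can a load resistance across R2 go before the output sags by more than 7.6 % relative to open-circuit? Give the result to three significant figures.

Output resistance R_th = R1‖R2 = (1.80 × 94.5)/96.30 = 1.766 kΩ.
The fractional drop is R_th/(R_th + R_L); requiring this ≤ 0.0760 gives R_L ≥ R_th(1/0.0760 − 1) = 1.766 × 12.16 = 21.5 kΩ.

R_L(min) ≈ 21.5 kΩ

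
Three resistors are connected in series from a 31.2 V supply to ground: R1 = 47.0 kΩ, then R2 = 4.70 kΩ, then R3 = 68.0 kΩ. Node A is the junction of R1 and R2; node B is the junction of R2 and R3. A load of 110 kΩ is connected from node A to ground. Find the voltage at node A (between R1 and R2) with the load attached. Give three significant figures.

V ≈ 15.0 V

Below node A the series string R2+R3 = 72.70 kΩ sits in parallel with the 110 kΩ load: 43.77 kΩ.
V_A = 31.2 × 43.77/(47.0 + 43.77) = 15.0 V.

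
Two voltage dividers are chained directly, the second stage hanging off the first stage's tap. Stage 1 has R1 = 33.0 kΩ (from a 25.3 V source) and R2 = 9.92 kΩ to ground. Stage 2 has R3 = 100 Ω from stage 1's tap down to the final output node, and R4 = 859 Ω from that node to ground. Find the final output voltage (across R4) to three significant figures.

V_out ≈ 0.585 V

Stage 2 presents R3+R4 = 959.0 Ω as a load on stage 1's tap.
Stage 1's lower leg becomes R2‖(R3+R4) = 874.5 Ω, so V_mid = 25.3 × 874.5/33870 = 0.6531 V.
Stage 2 is itself unloaded: V_out = V_mid × R4/(R3+R4) = 0.6531 × 859/959.0 = 0.585 V.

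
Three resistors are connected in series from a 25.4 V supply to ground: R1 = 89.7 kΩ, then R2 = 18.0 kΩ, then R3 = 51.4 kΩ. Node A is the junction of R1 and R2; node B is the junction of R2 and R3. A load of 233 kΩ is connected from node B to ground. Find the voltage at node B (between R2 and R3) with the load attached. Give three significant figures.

V ≈ 7.14 V

At node B, R3 is in parallel with the load: R3‖R_L = 42.11 kΩ.
Below node A the resistance is R2 + (R3‖R_L) = 60.11 kΩ, so V_A = 25.4 × 60.11/149.8 = 10.19 V.
Then V_B = V_A × (R3‖R_L)/(R2 + R3‖R_L) = 10.19 × 42.11/60.11 = 7.14 V.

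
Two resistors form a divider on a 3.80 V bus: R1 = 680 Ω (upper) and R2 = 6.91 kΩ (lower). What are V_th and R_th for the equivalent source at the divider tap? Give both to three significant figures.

V_th = 3.46 V, R_th = 619 Ω

V_th is the open-circuit tap voltage: 3.80 × 6910/(680 + 6910) = 3.46 V.
With the supply zeroed, R1 and R2 appear in parallel from the tap: R_th = R1‖R2 = (680 × 6910)/7590 = 619 Ω.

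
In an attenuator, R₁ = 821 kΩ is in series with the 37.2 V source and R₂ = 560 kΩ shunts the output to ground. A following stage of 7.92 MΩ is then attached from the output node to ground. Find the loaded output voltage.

The load sits in parallel with R₂: R₂‖R_L = (560 × 7920) / (560 + 7920) = 523.0 kΩ.
V_out = 37.2 × 523.0 / (821 + 523.0) = 37.2 × 523.0/1344 = 14.5 V.

V_out ≈ 14.5 V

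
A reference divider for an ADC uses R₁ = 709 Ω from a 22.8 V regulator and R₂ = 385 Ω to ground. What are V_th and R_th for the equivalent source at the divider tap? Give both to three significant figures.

V_th = 8.02 V, R_th = 250 Ω

V_th is the open-circuit tap voltage: 22.8 × 385/(709 + 385) = 8.02 V.
With the supply zeroed, R₁ and R₂ appear in parallel from the tap: R_th = R₁‖R₂ = (709 × 385)/1094 = 250 Ω.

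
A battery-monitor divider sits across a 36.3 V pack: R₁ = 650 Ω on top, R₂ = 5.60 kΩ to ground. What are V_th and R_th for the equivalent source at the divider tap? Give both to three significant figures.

V_th is the open-circuit tap voltage: 36.3 × 5600/(650 + 5600) = 32.5 V.
With the supply zeroed, R₁ and R₂ appear in parallel from the tap: R_th = R₁‖R₂ = (650 × 5600)/6250 = 582 Ω.

V_th = 32.5 V, R_th = 582 Ω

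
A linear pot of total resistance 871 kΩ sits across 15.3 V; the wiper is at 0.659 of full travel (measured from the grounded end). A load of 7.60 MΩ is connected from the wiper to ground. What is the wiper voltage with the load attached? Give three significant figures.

The wiper splits the pot into (1−α)R = 297.0 kΩ above and αR = 574.0 kΩ below.
Lower section ‖ load = 533.7 kΩ.
V_wiper = 15.3 × 533.7/(297.0 + 533.7) = 9.83 V.

V ≈ 9.83 V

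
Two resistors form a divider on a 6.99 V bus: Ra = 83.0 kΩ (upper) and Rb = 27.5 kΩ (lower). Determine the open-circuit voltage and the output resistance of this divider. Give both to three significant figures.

V_th is the open-circuit tap voltage: 6.99 × 27.5/(83.0 + 27.5) = 1.74 V.
With the supply zeroed, Ra and Rb appear in parallel from the tap: R_th = Ra‖Rb = (83.0 × 27.5)/110.5 = 20.7 kΩ.

V_th = 1.74 V, R_th = 20.7 kΩ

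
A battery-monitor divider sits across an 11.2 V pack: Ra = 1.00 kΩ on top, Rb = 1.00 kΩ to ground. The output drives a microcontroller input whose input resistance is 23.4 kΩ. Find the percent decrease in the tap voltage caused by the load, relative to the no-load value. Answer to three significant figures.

2.09 %

The divider's output (Thévenin) resistance is Ra‖Rb = 0.5000 kΩ.
Fractional drop under load = R_th/(R_th + R_L) = 0.5000 / (0.5000 + 23.4) = 0.02092.
So the output falls by 2.09 %.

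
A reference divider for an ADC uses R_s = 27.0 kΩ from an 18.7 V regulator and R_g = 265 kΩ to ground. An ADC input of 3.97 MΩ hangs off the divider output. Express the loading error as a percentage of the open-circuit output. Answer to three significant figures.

0.613 %

The divider's output (Thévenin) resistance is R_s‖R_g = 24.50 kΩ.
Fractional drop under load = R_th/(R_th + R_L) = 24.50 / (24.50 + 3970) = 0.006134.
So the output falls by 0.613 %.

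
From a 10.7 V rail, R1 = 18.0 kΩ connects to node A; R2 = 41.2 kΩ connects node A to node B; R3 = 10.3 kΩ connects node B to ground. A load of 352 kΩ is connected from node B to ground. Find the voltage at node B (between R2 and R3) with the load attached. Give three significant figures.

At node B, R3 is in parallel with the load: R3‖R_L = 10.01 kΩ.
Below node A the resistance is R2 + (R3‖R_L) = 51.21 kΩ, so V_A = 10.7 × 51.21/69.21 = 7.917 V.
Then V_B = V_A × (R3‖R_L)/(R2 + R3‖R_L) = 7.917 × 10.01/51.21 = 1.55 V.

V ≈ 1.55 V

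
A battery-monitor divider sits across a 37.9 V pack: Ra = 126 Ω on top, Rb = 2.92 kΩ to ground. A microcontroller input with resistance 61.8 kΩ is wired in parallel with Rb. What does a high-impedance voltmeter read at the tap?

The load sits in parallel with Rb: Rb‖R_L = (2920 × 61800) / (2920 + 61800) = 2788 Ω.
V_out = 37.9 × 2788 / (126 + 2788) = 37.9 × 2788/2914 = 36.3 V.

V_out ≈ 36.3 V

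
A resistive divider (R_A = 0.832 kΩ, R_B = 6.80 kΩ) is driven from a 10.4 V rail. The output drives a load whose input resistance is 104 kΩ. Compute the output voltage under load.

The load sits in parallel with R_B: R_B‖R_L = (6800 × 104000) / (6800 + 104000) = 6383 Ω.
V_out = 10.4 × 6383 / (832 + 6383) = 10.4 × 6383/7215 = 9.20 V.

V_out ≈ 9.20 V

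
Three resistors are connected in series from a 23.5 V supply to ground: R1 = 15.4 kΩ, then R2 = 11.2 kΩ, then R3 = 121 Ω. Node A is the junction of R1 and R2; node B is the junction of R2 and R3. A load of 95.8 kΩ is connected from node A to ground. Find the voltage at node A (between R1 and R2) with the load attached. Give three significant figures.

Below node A the series string R2+R3 = 11320 Ω sits in parallel with the 95800 Ω load: 10120 Ω.
V_A = 23.5 × 10120/(15400 + 10120) = 9.32 V.

V ≈ 9.32 V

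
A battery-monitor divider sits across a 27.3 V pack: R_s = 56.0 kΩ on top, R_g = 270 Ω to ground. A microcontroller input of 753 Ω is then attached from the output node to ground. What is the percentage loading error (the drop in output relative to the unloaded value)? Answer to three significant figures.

26.3 %

The divider's output (Thévenin) resistance is R_s‖R_g = 268.7 Ω.
Fractional drop under load = R_th/(R_th + R_L) = 268.7 / (268.7 + 753) = 0.2630.
So the output falls by 26.3 %.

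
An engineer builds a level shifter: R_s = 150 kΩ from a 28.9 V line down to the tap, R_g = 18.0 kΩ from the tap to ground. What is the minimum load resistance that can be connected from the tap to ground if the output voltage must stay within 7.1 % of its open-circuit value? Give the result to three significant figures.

R_L(min) ≈ 210 kΩ

Output resistance R_th = R_s‖R_g = (150 × 18.0)/168.0 = 16.07 kΩ.
The fractional drop is R_th/(R_th + R_L); requiring this ≤ 0.0710 gives R_L ≥ R_th(1/0.0710 − 1) = 16.07 × 13.08 = 210 kΩ.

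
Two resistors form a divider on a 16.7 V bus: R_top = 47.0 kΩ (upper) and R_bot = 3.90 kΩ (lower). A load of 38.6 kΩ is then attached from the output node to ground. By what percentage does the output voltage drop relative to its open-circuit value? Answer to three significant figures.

Unloaded V = 16.7 × 3.90/50.90 = 1.2796 V.
Loaded: R_bot‖R_L = 3.542 kΩ, giving V = 16.7 × 3.542/50.54 = 1.1704 V.
Drop = (1.2796 − 1.1704) / 1.2796 = 8.53 %.

8.53 %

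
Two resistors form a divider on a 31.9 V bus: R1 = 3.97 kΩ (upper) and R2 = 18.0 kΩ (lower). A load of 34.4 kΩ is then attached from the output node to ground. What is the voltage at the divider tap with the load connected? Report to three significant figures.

V_out ≈ 23.9 V

The load sits in parallel with R2: R2‖R_L = (18.0 × 34.4) / (18.0 + 34.4) = 11.82 kΩ.
V_out = 31.9 × 11.82 / (3.97 + 11.82) = 31.9 × 11.82/15.79 = 23.9 V.
(Unloaded it would have been 26.1 V.)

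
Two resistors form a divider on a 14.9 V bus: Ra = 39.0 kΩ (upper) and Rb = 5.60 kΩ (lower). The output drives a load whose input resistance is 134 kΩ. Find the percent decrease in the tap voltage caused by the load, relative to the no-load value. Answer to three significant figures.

The divider's output (Thévenin) resistance is Ra‖Rb = 4.897 kΩ.
Fractional drop under load = R_th/(R_th + R_L) = 4.897 / (4.897 + 134) = 0.03526.
So the output falls by 3.53 %.

3.53 %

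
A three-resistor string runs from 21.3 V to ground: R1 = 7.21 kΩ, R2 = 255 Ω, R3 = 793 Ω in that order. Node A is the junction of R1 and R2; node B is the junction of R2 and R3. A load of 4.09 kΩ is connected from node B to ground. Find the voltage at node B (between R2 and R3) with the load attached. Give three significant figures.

V ≈ 1.74 V

At node B, R3 is in parallel with the load: R3‖R_L = 664.2 Ω.
Below node A the resistance is R2 + (R3‖R_L) = 919.2 Ω, so V_A = 21.3 × 919.2/8129 = 2.409 V.
Then V_B = V_A × (R3‖R_L)/(R2 + R3‖R_L) = 2.409 × 664.2/919.2 = 1.74 V.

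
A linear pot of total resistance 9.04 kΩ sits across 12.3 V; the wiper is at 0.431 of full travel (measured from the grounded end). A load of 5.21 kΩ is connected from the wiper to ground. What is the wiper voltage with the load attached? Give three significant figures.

V ≈ 3.72 V

The wiper splits the pot into (1−α)R = 5.144 kΩ above and αR = 3.896 kΩ below.
Lower section ‖ load = 2.229 kΩ.
V_wiper = 12.3 × 2.229/(5.144 + 2.229) = 3.72 V.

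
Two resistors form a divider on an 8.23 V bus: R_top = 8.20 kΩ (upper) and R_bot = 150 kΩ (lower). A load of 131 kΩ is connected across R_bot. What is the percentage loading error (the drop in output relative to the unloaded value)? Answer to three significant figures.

5.60 %

The divider's output (Thévenin) resistance is R_top‖R_bot = 7.775 kΩ.
Fractional drop under load = R_th/(R_th + R_L) = 7.775 / (7.775 + 131) = 0.05603.
So the output falls by 5.60 %.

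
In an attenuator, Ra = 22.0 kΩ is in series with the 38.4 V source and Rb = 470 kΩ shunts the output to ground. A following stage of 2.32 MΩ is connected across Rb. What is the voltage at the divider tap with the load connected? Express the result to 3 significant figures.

The load sits in parallel with Rb: Rb‖R_L = (470 × 2320) / (470 + 2320) = 390.8 kΩ.
V_out = 38.4 × 390.8 / (22.0 + 390.8) = 38.4 × 390.8/412.8 = 36.4 V.

V_out ≈ 36.4 V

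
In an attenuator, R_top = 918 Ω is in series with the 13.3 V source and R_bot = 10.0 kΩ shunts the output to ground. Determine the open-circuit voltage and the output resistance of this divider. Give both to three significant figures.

V_th is the open-circuit tap voltage: 13.3 × 10000/(918 + 10000) = 12.2 V.
With the supply zeroed, R_top and R_bot appear in parallel from the tap: R_th = R_top‖R_bot = (918 × 10000)/10920 = 841 Ω.

V_th = 12.2 V, R_th = 841 Ω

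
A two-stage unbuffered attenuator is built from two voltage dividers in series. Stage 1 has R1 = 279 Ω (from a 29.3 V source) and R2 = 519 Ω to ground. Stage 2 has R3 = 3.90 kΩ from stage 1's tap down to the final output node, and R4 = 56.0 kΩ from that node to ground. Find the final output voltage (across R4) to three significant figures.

V_out ≈ 17.8 V

Stage 2 presents R3+R4 = 59900 Ω as a load on stage 1's tap.
Stage 1's lower leg becomes R2‖(R3+R4) = 514.5 Ω, so V_mid = 29.3 × 514.5/793.5 = 19.00 V.
Stage 2 is itself unloaded: V_out = V_mid × R4/(R3+R4) = 19.00 × 56000/59900 = 17.8 V.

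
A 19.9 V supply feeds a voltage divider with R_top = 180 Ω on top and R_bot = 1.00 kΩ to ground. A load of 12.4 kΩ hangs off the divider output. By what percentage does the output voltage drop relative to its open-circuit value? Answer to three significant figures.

The divider's output (Thévenin) resistance is R_top‖R_bot = 152.5 Ω.
Fractional drop under load = R_th/(R_th + R_L) = 152.5 / (152.5 + 12400) = 0.01215.
So the output falls by 1.22 %.

1.22 %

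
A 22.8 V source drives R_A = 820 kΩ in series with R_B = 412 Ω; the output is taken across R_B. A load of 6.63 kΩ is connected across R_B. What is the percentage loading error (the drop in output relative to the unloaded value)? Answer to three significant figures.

The divider's output (Thévenin) resistance is R_A‖R_B = 411.8 Ω.
Fractional drop under load = R_th/(R_th + R_L) = 411.8 / (411.8 + 6630) = 0.05848.
So the output falls by 5.85 %.

5.85 %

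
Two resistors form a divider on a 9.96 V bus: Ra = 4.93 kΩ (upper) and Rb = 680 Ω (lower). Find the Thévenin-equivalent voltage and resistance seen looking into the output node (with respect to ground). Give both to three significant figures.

V_th is the open-circuit tap voltage: 9.96 × 680/(4930 + 680) = 1.21 V.
With the supply zeroed, Ra and Rb appear in parallel from the tap: R_th = Ra‖Rb = (4930 × 680)/5610 = 598 Ω.

V_th = 1.21 V, R_th = 598 Ω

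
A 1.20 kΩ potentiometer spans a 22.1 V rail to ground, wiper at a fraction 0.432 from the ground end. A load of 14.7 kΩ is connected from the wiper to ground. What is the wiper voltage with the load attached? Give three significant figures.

V ≈ 9.36 V

The wiper splits the pot into (1−α)R = 681.6 Ω above and αR = 518.4 Ω below.
Lower section ‖ load = 500.7 Ω.
V_wiper = 22.1 × 500.7/(681.6 + 500.7) = 9.36 V.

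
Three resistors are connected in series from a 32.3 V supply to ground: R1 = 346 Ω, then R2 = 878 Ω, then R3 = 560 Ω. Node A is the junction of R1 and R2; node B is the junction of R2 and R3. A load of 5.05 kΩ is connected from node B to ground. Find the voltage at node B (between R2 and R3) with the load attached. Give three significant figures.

At node B, R3 is in parallel with the load: R3‖R_L = 504.1 Ω.
Below node A the resistance is R2 + (R3‖R_L) = 1382 Ω, so V_A = 32.3 × 1382/1728 = 25.83 V.
Then V_B = V_A × (R3‖R_L)/(R2 + R3‖R_L) = 25.83 × 504.1/1382 = 9.42 V.

V ≈ 9.42 V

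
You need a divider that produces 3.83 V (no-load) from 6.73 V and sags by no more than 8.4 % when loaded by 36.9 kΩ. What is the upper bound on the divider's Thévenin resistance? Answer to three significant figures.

Loading drop = R_th/(R_th + R_L) ≤ 0.0840, so R_th ≤ R_L · ε/(1−ε) = 36.9 kΩ × 0.0840/0.9160 = 3.38 kΩ.

R_th ≤ 3.38 kΩ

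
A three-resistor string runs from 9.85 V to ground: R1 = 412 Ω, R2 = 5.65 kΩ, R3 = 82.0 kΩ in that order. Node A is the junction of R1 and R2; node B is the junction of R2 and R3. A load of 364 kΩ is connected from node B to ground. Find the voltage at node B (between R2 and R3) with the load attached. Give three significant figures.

At node B, R3 is in parallel with the load: R3‖R_L = 66920 Ω.
Below node A the resistance is R2 + (R3‖R_L) = 72570 Ω, so V_A = 9.85 × 72570/72990 = 9.794 V.
Then V_B = V_A × (R3‖R_L)/(R2 + R3‖R_L) = 9.794 × 66920/72570 = 9.03 V.

V ≈ 9.03 V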